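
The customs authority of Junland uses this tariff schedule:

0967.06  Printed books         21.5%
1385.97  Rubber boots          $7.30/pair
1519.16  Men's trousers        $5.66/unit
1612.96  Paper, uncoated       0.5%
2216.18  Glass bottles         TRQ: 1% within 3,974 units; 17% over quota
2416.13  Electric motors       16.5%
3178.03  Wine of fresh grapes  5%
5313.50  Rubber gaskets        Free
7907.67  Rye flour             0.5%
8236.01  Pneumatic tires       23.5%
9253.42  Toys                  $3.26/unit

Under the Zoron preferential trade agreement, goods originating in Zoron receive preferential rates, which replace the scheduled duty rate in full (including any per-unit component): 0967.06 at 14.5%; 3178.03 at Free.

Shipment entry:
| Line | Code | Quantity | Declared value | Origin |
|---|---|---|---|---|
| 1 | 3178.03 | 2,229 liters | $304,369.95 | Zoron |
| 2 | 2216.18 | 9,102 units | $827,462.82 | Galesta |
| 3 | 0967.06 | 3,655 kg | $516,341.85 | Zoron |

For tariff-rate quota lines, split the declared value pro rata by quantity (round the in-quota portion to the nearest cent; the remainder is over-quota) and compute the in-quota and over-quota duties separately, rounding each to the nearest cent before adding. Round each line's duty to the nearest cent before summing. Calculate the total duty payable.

Line 1 (3178.03, Zoron, 2,229 liters, $304,369.95):
Base rate for 3178.03 is 5%.
Origin Zoron qualifies under the Junland–Zoron agreement and 3178.03 is covered: preferential rate Free applies instead.
Duty = $304,369.95 × 0% = $0.00.
Line 2 (2216.18, Galesta, 9,102 units, $827,462.82):
Code 2216.18 is under a tariff-rate quota (threshold 3,974 units). In-quota: 3,974 units at 1%; over-quota: 5,128 units at 17%.
Pro-rata value split: in-quota = $827,462.82 × 3,974/9,102 = $361,276.34; over-quota = $827,462.82 − $361,276.34 = $466,186.48.
In-quota duty = $361,276.34 × 1% = $3,612.76. Over-quota duty = $466,186.48 × 17% = $79,251.70.
Line duty = $3,612.76 + $79,251.70 = $82,864.46.
Line 3 (0967.06, Zoron, 3,655 kg, $516,341.85):
Base rate for 0967.06 is 21.5%.
Origin Zoron qualifies under the Junland–Zoron agreement and 0967.06 is covered: preferential rate 14.5% applies instead.
Duty = $516,341.85 × 14.5% = $74,869.57.
Total = $0.00 + $82,864.46 + $74,869.57 = $157,734.03.

$157,734.03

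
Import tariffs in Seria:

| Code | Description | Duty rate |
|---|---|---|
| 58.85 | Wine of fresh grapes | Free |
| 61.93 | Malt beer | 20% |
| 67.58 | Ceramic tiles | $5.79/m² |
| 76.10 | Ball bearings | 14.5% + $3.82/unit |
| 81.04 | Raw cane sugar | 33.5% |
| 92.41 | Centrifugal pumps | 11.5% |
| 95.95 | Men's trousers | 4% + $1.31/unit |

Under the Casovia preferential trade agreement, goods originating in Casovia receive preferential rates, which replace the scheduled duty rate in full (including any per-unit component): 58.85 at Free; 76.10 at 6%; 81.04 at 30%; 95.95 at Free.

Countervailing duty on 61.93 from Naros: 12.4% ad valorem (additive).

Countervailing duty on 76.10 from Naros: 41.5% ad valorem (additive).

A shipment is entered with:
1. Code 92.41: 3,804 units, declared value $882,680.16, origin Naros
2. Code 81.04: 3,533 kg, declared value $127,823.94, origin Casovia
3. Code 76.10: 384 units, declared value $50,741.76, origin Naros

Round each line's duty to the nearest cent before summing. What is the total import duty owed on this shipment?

Line 1 (92.41, Naros, 3,804 units, $882,680.16):
Base rate for 92.41 is 11.5%.
Duty = $882,680.16 × 11.5% = $101,508.22.
Line 2 (81.04, Casovia, 3,533 kg, $127,823.94):
Base rate for 81.04 is 33.5%.
Origin Casovia qualifies under the Seria–Casovia agreement and 81.04 is covered: preferential rate 30% applies instead.
Duty = $127,823.94 × 30% = $38,347.18.
Line 3 (76.10, Naros, 384 units, $50,741.76):
Base rate for 76.10 is 14.5% + $3.82/unit.
76.10 has an FTA preferential rate, but origin Naros is not Casovia; base rate stands.
Additional duty on 76.10 from Naros: +41.5%. Applied ad valorem rate: 14.5% + 41.5% = 56%.
Duty = $50,741.76 × 56% + 384 × $3.82 = $29,882.27.
Total = $101,508.22 + $38,347.18 + $29,882.27 = $169,737.67.

$169,737.67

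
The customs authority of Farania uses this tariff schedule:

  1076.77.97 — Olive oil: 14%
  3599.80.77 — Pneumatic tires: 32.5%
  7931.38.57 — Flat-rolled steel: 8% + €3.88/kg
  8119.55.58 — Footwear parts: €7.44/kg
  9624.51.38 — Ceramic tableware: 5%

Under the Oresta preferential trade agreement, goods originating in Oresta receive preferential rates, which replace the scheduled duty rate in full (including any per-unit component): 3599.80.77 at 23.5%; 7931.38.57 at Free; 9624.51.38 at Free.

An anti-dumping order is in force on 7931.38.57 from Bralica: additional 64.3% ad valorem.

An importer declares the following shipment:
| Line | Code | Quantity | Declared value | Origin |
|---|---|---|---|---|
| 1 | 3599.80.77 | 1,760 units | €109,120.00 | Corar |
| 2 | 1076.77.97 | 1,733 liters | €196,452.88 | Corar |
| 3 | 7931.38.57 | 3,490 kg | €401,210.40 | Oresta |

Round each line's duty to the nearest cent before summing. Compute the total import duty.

€62,967.40

Line 1 (3599.80.77, Corar, 1,760 units, €109,120.00):
Base rate for 3599.80.77 is 32.5%.
3599.80.77 has an FTA preferential rate, but origin Corar is not Oresta; base rate stands.
Duty = €109,120.00 × 32.5% = €35,464.00.
Line 2 (1076.77.97, Corar, 1,733 liters, €196,452.88):
Base rate for 1076.77.97 is 14%.
Duty = €196,452.88 × 14% = €27,503.40.
Line 3 (7931.38.57, Oresta, 3,490 kg, €401,210.40):
Base rate for 7931.38.57 is 8% + €3.88/kg.
Origin Oresta qualifies under the Farania–Oresta agreement and 7931.38.57 is covered: preferential rate Free applies instead.
The additional-duty order on 7931.38.57 targets Bralica, not Oresta; it does not apply.
Duty = €401,210.40 × 0% = €0.00.
Total = €35,464.00 + €27,503.40 + €0.00 = €62,967.40.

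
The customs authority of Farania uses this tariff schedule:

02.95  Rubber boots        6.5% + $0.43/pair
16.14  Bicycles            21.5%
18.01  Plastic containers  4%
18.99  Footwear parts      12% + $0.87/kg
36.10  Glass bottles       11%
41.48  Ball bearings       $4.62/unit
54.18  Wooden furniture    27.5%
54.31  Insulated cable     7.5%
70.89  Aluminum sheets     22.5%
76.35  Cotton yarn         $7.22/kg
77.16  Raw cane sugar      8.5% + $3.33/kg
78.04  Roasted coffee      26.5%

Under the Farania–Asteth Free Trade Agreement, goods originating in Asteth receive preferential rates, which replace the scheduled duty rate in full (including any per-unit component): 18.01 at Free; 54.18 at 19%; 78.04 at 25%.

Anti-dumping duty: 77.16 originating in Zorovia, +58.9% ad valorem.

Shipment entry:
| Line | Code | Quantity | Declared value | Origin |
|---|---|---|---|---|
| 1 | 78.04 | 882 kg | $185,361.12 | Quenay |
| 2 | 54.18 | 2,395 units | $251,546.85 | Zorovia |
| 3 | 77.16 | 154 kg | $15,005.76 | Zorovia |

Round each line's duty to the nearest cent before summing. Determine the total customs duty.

$128,922.78

Line 1 (78.04, Quenay, 882 kg, $185,361.12):
Base rate for 78.04 is 26.5%.
78.04 has an FTA preferential rate, but origin Quenay is not Asteth; base rate stands.
Duty = $185,361.12 × 26.5% = $49,120.70.
Line 2 (54.18, Zorovia, 2,395 units, $251,546.85):
Base rate for 54.18 is 27.5%.
54.18 has an FTA preferential rate, but origin Zorovia is not Asteth; base rate stands.
Duty = $251,546.85 × 27.5% = $69,175.38.
Line 3 (77.16, Zorovia, 154 kg, $15,005.76):
Base rate for 77.16 is 8.5% + $3.33/kg.
Additional duty on 77.16 from Zorovia: +58.9%. Applied ad valorem rate: 8.5% + 58.9% = 67.4%.
Duty = $15,005.76 × 67.4% + 154 × $3.33 = $10,626.70.
Total = $49,120.70 + $69,175.38 + $10,626.70 = $128,922.78.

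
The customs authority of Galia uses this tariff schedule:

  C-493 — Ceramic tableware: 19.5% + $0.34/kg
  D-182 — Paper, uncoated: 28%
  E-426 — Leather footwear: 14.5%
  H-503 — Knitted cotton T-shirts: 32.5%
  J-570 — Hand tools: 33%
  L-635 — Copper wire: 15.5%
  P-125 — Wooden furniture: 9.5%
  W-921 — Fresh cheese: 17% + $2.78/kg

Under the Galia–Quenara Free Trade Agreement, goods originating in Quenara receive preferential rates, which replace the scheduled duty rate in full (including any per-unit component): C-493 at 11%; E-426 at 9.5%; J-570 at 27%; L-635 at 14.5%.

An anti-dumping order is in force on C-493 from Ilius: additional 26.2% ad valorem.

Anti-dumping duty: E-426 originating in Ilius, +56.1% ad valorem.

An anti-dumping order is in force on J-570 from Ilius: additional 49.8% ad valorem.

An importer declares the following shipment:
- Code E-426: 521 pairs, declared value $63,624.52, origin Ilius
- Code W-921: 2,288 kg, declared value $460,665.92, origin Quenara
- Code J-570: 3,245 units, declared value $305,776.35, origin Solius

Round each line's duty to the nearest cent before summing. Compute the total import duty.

$230,498.96

Line 1 (E-426, Ilius, 521 pairs, $63,624.52):
Base rate for E-426 is 14.5%.
E-426 has an FTA preferential rate, but origin Ilius is not Quenara; base rate stands.
Additional duty on E-426 from Ilius: +56.1%. Applied ad valorem rate: 14.5% + 56.1% = 70.6%.
Duty = $63,624.52 × 70.6% = $44,918.91.
Line 2 (W-921, Quenara, 2,288 kg, $460,665.92):
Base rate for W-921 is 17% + $2.78/kg.
Origin Quenara is the FTA partner but W-921 is not on the preference list; base rate stands.
Duty = $460,665.92 × 17% + 2,288 × $2.78 = $84,673.85.
Line 3 (J-570, Solius, 3,245 units, $305,776.35):
Base rate for J-570 is 33%.
J-570 has an FTA preferential rate, but origin Solius is not Quenara; base rate stands.
The additional-duty order on J-570 targets Ilius, not Solius; it does not apply.
Duty = $305,776.35 × 33% = $100,906.20.
Total = $44,918.91 + $84,673.85 + $100,906.20 = $230,498.96.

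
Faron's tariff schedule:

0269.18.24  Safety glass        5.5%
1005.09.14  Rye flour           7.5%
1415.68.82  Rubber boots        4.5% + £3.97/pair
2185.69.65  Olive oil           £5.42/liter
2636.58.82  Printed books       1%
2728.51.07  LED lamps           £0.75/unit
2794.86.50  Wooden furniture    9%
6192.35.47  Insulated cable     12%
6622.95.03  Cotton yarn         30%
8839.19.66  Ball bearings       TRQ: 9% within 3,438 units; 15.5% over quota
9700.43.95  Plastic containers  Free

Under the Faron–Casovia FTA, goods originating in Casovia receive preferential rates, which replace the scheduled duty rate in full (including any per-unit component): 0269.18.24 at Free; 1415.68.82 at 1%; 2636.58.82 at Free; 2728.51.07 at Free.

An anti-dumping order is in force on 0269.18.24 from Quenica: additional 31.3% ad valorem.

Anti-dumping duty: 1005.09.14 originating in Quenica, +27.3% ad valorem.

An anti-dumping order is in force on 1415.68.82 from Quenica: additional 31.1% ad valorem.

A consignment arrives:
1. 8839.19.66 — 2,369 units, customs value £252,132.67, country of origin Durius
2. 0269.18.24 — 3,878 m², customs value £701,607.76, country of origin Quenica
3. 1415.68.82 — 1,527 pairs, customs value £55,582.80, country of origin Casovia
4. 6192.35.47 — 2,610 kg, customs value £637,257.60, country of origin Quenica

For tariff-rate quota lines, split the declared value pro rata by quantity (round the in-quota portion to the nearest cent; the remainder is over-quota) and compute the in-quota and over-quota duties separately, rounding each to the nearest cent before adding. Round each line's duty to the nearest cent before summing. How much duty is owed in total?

£357,910.34

Line 1 (8839.19.66, Durius, 2,369 units, £252,132.67):
Code 8839.19.66 is under a tariff-rate quota (threshold 3,438 units). Quantity 2,369 units is within the quota, so the in-quota rate 9% applies to the full value.
Duty = £252,132.67 × 9% = £22,691.94.
Line 2 (0269.18.24, Quenica, 3,878 m², £701,607.76):
Base rate for 0269.18.24 is 5.5%.
0269.18.24 has an FTA preferential rate, but origin Quenica is not Casovia; base rate stands.
Additional duty on 0269.18.24 from Quenica: +31.3%. Applied ad valorem rate: 5.5% + 31.3% = 36.8%.
Duty = £701,607.76 × 36.8% = £258,191.66.
Line 3 (1415.68.82, Casovia, 1,527 pairs, £55,582.80):
Base rate for 1415.68.82 is 4.5% + £3.97/pair.
Origin Casovia qualifies under the Faron–Casovia agreement and 1415.68.82 is covered: preferential rate 1% applies instead.
The additional-duty order on 1415.68.82 targets Quenica, not Casovia; it does not apply.
Duty = £55,582.80 × 1% = £555.83.
Line 4 (6192.35.47, Quenica, 2,610 kg, £637,257.60):
Base rate for 6192.35.47 is 12%.
Duty = £637,257.60 × 12% = £76,470.91.
Total = £22,691.94 + £258,191.66 + £555.83 + £76,470.91 = £357,910.34.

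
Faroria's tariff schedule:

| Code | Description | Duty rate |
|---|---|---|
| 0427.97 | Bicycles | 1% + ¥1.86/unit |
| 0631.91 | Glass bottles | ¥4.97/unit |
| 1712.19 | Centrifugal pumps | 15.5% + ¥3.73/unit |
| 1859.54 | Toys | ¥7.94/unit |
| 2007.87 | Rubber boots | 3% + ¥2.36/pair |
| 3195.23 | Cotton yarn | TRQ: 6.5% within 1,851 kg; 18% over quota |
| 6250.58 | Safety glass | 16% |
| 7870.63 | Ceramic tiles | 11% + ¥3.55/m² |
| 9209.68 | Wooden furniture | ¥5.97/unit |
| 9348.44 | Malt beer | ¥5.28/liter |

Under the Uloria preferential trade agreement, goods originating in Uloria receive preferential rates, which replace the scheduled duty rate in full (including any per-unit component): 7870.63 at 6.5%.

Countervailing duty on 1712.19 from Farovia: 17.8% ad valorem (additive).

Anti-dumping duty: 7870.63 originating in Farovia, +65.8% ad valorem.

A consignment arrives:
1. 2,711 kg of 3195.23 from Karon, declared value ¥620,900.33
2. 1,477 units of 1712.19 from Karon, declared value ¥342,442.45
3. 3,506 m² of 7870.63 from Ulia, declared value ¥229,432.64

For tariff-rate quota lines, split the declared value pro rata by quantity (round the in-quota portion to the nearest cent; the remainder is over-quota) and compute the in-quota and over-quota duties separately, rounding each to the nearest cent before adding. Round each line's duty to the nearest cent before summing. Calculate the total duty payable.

¥159,281.26

Line 1 (3195.23, Karon, 2,711 kg, ¥620,900.33):
Code 3195.23 is under a tariff-rate quota (threshold 1,851 kg). In-quota: 1,851 kg at 6.5%; over-quota: 860 kg at 18%.
Pro-rata value split: in-quota = ¥620,900.33 × 1,851/2,711 = ¥423,934.53; over-quota = ¥620,900.33 − ¥423,934.53 = ¥196,965.80.
In-quota duty = ¥423,934.53 × 6.5% = ¥27,555.74. Over-quota duty = ¥196,965.80 × 18% = ¥35,453.84.
Line duty = ¥27,555.74 + ¥35,453.84 = ¥63,009.58.
Line 2 (1712.19, Karon, 1,477 units, ¥342,442.45):
Base rate for 1712.19 is 15.5% + ¥3.73/unit.
The additional-duty order on 1712.19 targets Farovia, not Karon; it does not apply.
Duty = ¥342,442.45 × 15.5% + 1,477 × ¥3.73 = ¥58,587.79.
Line 3 (7870.63, Ulia, 3,506 m², ¥229,432.64):
Base rate for 7870.63 is 11% + ¥3.55/m².
7870.63 has an FTA preferential rate, but origin Ulia is not Uloria; base rate stands.
The additional-duty order on 7870.63 targets Farovia, not Ulia; it does not apply.
Duty = ¥229,432.64 × 11% + 3,506 × ¥3.55 = ¥37,683.89.
Total = ¥63,009.58 + ¥58,587.79 + ¥37,683.89 = ¥159,281.26.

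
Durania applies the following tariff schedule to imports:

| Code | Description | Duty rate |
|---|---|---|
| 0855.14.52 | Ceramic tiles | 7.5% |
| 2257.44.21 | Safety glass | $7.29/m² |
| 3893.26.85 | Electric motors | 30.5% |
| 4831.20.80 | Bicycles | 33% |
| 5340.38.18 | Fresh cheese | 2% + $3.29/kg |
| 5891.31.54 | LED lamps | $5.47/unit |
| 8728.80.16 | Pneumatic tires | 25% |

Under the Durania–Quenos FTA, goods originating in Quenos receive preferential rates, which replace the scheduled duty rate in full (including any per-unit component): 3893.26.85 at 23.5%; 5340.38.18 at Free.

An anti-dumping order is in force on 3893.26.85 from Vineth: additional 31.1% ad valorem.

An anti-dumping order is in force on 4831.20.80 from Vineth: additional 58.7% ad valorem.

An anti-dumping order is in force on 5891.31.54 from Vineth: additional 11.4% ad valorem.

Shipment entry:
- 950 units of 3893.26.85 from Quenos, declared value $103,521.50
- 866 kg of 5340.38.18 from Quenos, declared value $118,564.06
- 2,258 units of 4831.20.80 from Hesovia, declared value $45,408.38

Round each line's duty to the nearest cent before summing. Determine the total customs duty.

Line 1 (3893.26.85, Quenos, 950 units, $103,521.50):
Base rate for 3893.26.85 is 30.5%.
Origin Quenos qualifies under the Durania–Quenos agreement and 3893.26.85 is covered: preferential rate 23.5% applies instead.
The additional-duty order on 3893.26.85 targets Vineth, not Quenos; it does not apply.
Duty = $103,521.50 × 23.5% = $24,327.55.
Line 2 (5340.38.18, Quenos, 866 kg, $118,564.06):
Base rate for 5340.38.18 is 2% + $3.29/kg.
Origin Quenos qualifies under the Durania–Quenos agreement and 5340.38.18 is covered: preferential rate Free applies instead.
Duty = $118,564.06 × 0% = $0.00.
Line 3 (4831.20.80, Hesovia, 2,258 units, $45,408.38):
Base rate for 4831.20.80 is 33%.
The additional-duty order on 4831.20.80 targets Vineth, not Hesovia; it does not apply.
Duty = $45,408.38 × 33% = $14,984.77.
Total = $24,327.55 + $0.00 + $14,984.77 = $39,312.32.

$39,312.32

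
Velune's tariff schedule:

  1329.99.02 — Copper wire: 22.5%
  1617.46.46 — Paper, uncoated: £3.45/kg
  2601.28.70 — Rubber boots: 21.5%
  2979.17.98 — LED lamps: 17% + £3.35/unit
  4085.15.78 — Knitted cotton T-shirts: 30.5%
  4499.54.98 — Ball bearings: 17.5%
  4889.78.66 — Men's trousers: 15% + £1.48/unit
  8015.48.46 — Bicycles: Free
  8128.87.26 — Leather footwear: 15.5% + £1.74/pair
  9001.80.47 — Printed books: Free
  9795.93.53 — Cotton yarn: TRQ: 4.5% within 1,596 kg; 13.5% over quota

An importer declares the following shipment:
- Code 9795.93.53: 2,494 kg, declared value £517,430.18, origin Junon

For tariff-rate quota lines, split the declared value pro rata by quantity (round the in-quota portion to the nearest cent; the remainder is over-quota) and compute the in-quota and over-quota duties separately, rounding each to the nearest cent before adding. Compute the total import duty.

Line 1 (9795.93.53, Junon, 2,494 kg, £517,430.18):
Code 9795.93.53 is under a tariff-rate quota (threshold 1,596 kg). In-quota: 1,596 kg at 4.5%; over-quota: 898 kg at 13.5%.
Pro-rata value split: in-quota = £517,430.18 × 1,596/2,494 = £331,122.12; over-quota = £517,430.18 − £331,122.12 = £186,308.06.
In-quota duty = £331,122.12 × 4.5% = £14,900.50. Over-quota duty = £186,308.06 × 13.5% = £25,151.59.
Line duty = £14,900.50 + £25,151.59 = £40,052.09.

£40,052.09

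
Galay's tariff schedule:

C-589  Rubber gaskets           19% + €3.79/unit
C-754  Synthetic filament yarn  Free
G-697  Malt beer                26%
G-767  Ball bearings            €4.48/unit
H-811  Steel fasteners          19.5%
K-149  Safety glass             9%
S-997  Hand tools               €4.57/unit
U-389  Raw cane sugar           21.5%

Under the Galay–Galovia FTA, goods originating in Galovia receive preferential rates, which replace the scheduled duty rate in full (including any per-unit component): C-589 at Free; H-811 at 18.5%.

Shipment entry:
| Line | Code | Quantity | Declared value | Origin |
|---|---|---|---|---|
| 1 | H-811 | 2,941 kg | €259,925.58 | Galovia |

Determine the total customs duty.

Line 1 (H-811, Galovia, 2,941 kg, €259,925.58):
Base rate for H-811 is 19.5%.
Origin Galovia qualifies under the Galay–Galovia agreement and H-811 is covered: preferential rate 18.5% applies instead.
Duty = €259,925.58 × 18.5% = €48,086.23.

€48,086.23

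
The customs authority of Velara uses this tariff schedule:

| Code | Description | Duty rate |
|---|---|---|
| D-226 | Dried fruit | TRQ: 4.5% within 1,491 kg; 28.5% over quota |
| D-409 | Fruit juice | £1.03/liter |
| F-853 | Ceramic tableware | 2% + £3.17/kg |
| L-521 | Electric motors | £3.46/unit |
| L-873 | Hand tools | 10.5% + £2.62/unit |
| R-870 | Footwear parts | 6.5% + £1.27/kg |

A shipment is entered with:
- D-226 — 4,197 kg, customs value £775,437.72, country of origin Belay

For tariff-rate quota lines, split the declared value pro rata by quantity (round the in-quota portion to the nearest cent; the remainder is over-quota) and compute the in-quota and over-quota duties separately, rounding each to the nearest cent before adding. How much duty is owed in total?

£154,885.23

Line 1 (D-226, Belay, 4,197 kg, £775,437.72):
Code D-226 is under a tariff-rate quota (threshold 1,491 kg). In-quota: 1,491 kg at 4.5%; over-quota: 2,706 kg at 28.5%.
Pro-rata value split: in-quota = £775,437.72 × 1,491/4,197 = £275,477.16; over-quota = £775,437.72 − £275,477.16 = £499,960.56.
In-quota duty = £275,477.16 × 4.5% = £12,396.47. Over-quota duty = £499,960.56 × 28.5% = £142,488.76.
Line duty = £12,396.47 + £142,488.76 = £154,885.23.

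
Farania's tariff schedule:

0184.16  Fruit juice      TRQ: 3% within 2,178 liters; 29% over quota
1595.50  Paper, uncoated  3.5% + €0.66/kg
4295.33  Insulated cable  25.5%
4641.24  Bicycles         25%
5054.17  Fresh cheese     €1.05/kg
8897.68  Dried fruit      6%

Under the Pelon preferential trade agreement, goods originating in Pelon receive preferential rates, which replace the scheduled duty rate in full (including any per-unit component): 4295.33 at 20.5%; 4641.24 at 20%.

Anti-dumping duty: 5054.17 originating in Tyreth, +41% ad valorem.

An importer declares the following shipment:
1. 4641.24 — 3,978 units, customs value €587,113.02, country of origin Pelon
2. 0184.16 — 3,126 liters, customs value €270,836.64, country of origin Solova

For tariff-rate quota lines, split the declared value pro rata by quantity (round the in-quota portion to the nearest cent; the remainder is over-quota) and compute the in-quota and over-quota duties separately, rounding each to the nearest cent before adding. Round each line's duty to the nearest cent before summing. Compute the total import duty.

€146,902.73

Line 1 (4641.24, Pelon, 3,978 units, €587,113.02):
Base rate for 4641.24 is 25%.
Origin Pelon qualifies under the Farania–Pelon agreement and 4641.24 is covered: preferential rate 20% applies instead.
Duty = €587,113.02 × 20% = €117,422.60.
Line 2 (0184.16, Solova, 3,126 liters, €270,836.64):
Code 0184.16 is under a tariff-rate quota (threshold 2,178 liters). In-quota: 2,178 liters at 3%; over-quota: 948 liters at 29%.
Pro-rata value split: in-quota = €270,836.64 × 2,178/3,126 = €188,701.92; over-quota = €270,836.64 − €188,701.92 = €82,134.72.
In-quota duty = €188,701.92 × 3% = €5,661.06. Over-quota duty = €82,134.72 × 29% = €23,819.07.
Line duty = €5,661.06 + €23,819.07 = €29,480.13.
Total = €117,422.60 + €29,480.13 = €146,902.73.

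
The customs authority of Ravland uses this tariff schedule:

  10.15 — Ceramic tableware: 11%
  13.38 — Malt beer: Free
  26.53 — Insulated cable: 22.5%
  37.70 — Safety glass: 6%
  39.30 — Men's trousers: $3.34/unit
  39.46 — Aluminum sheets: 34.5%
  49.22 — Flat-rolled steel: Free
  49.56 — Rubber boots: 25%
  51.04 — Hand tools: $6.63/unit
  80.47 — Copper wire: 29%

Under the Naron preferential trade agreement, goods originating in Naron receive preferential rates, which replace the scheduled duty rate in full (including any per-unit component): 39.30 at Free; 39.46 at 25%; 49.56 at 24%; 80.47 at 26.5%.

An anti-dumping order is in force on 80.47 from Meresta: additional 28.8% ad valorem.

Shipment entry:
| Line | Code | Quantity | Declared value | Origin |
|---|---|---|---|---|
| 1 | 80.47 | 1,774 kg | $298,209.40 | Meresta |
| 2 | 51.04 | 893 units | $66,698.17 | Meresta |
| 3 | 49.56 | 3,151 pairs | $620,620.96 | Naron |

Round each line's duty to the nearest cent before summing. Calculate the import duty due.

Line 1 (80.47, Meresta, 1,774 kg, $298,209.40):
Base rate for 80.47 is 29%.
80.47 has an FTA preferential rate, but origin Meresta is not Naron; base rate stands.
Additional duty on 80.47 from Meresta: +28.8%. Applied ad valorem rate: 29% + 28.8% = 57.8%.
Duty = $298,209.40 × 57.8% = $172,365.03.
Line 2 (51.04, Meresta, 893 units, $66,698.17):
Base rate for 51.04 is $6.63/unit.
Duty = 893 × $6.63 = $5,920.59.
Line 3 (49.56, Naron, 3,151 pairs, $620,620.96):
Base rate for 49.56 is 25%.
Origin Naron qualifies under the Ravland–Naron agreement and 49.56 is covered: preferential rate 24% applies instead.
Duty = $620,620.96 × 24% = $148,949.03.
Total = $172,365.03 + $5,920.59 + $148,949.03 = $327,234.65.

$327,234.65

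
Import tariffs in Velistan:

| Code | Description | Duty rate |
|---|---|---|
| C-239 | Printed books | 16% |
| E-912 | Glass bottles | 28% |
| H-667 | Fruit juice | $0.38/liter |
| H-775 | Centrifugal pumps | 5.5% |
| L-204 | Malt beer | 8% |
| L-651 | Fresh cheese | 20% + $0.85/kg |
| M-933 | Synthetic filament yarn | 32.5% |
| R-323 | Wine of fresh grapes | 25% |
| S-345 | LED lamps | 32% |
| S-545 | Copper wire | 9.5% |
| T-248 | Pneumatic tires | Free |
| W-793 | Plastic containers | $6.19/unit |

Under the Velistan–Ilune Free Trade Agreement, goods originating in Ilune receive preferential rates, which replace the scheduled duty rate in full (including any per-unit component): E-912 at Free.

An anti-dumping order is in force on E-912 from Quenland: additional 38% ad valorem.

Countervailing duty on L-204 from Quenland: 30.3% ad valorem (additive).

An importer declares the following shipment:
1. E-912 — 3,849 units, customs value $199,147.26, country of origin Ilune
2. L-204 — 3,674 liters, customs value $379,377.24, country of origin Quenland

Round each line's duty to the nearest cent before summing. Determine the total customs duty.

$145,301.48

Line 1 (E-912, Ilune, 3,849 units, $199,147.26):
Base rate for E-912 is 28%.
Origin Ilune qualifies under the Velistan–Ilune agreement and E-912 is covered: preferential rate Free applies instead.
The additional-duty order on E-912 targets Quenland, not Ilune; it does not apply.
Duty = $199,147.26 × 0% = $0.00.
Line 2 (L-204, Quenland, 3,674 liters, $379,377.24):
Base rate for L-204 is 8%.
Additional duty on L-204 from Quenland: +30.3%. Applied ad valorem rate: 8% + 30.3% = 38.3%.
Duty = $379,377.24 × 38.3% = $145,301.48.
Total = $0.00 + $145,301.48 = $145,301.48.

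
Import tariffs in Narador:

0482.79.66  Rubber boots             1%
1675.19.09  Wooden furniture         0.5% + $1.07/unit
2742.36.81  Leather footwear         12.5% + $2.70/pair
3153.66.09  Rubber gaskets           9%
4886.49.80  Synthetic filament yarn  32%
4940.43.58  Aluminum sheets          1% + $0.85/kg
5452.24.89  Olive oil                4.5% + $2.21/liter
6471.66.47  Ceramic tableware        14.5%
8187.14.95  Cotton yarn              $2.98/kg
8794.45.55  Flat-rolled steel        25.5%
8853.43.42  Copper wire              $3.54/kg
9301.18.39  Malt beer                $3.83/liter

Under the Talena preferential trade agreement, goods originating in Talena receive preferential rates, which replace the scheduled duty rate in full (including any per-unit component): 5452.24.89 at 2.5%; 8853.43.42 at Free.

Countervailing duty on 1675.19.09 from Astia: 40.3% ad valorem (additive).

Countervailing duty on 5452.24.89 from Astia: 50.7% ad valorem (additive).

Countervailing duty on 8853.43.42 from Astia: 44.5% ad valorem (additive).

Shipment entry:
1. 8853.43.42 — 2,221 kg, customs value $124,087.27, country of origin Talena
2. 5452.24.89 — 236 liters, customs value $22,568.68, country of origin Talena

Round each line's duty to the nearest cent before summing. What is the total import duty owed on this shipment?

Line 1 (8853.43.42, Talena, 2,221 kg, $124,087.27):
Base rate for 8853.43.42 is $3.54/kg.
Origin Talena qualifies under the Narador–Talena agreement and 8853.43.42 is covered: preferential rate Free applies instead.
The additional-duty order on 8853.43.42 targets Astia, not Talena; it does not apply.
Duty = $124,087.27 × 0% = $0.00.
Line 2 (5452.24.89, Talena, 236 liters, $22,568.68):
Base rate for 5452.24.89 is 4.5% + $2.21/liter.
Origin Talena qualifies under the Narador–Talena agreement and 5452.24.89 is covered: preferential rate 2.5% applies instead.
The additional-duty order on 5452.24.89 targets Astia, not Talena; it does not apply.
Duty = $22,568.68 × 2.5% = $564.22.
Total = $0.00 + $564.22 = $564.22.

$564.22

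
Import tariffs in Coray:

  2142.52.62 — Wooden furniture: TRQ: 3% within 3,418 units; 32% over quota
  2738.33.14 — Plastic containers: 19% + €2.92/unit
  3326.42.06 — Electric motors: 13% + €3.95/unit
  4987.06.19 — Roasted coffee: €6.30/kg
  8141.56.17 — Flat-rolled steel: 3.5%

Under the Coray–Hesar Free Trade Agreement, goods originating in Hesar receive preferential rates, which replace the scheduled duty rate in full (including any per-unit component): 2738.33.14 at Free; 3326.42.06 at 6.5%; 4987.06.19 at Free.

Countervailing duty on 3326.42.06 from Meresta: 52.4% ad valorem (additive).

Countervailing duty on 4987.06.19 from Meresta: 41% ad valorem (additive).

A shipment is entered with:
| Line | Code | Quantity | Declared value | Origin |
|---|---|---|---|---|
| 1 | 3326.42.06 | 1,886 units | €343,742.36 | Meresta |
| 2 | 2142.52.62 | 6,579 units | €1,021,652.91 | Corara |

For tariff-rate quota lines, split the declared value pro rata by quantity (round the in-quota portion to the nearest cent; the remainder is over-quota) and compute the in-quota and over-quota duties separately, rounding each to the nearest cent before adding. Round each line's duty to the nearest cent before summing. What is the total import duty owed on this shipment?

Line 1 (3326.42.06, Meresta, 1,886 units, €343,742.36):
Base rate for 3326.42.06 is 13% + €3.95/unit.
3326.42.06 has an FTA preferential rate, but origin Meresta is not Hesar; base rate stands.
Additional duty on 3326.42.06 from Meresta: +52.4%. Applied ad valorem rate: 13% + 52.4% = 65.4%.
Duty = €343,742.36 × 65.4% + 1,886 × €3.95 = €232,257.20.
Line 2 (2142.52.62, Corara, 6,579 units, €1,021,652.91):
Code 2142.52.62 is under a tariff-rate quota (threshold 3,418 units). In-quota: 3,418 units at 3%; over-quota: 3,161 units at 32%.
Pro-rata value split: in-quota = €1,021,652.91 × 3,418/6,579 = €530,781.22; over-quota = €1,021,652.91 − €530,781.22 = €490,871.69.
In-quota duty = €530,781.22 × 3% = €15,923.44. Over-quota duty = €490,871.69 × 32% = €157,078.94.
Line duty = €15,923.44 + €157,078.94 = €173,002.38.
Total = €232,257.20 + €173,002.38 = €405,259.58.

€405,259.58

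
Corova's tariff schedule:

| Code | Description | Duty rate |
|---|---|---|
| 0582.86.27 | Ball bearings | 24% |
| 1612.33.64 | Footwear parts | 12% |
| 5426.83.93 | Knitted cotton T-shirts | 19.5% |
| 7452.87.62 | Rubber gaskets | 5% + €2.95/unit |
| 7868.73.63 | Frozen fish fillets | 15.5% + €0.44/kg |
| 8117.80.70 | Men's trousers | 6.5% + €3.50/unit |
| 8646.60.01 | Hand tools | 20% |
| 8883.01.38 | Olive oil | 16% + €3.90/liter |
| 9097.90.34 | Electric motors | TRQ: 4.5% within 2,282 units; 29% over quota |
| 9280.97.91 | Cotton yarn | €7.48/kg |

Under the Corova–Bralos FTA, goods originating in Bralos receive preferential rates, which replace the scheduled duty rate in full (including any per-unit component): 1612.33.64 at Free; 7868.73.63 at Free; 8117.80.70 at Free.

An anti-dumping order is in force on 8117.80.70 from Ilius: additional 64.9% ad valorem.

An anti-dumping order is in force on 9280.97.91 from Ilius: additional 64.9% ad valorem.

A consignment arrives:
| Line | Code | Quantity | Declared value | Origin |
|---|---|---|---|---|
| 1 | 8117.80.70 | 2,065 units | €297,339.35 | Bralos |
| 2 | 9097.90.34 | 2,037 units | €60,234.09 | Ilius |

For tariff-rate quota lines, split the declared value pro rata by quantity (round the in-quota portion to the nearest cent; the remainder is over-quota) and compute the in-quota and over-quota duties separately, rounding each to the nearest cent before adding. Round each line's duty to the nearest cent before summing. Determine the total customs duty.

€2,710.53

Line 1 (8117.80.70, Bralos, 2,065 units, €297,339.35):
Base rate for 8117.80.70 is 6.5% + €3.50/unit.
Origin Bralos qualifies under the Corova–Bralos agreement and 8117.80.70 is covered: preferential rate Free applies instead.
The additional-duty order on 8117.80.70 targets Ilius, not Bralos; it does not apply.
Duty = €297,339.35 × 0% = €0.00.
Line 2 (9097.90.34, Ilius, 2,037 units, €60,234.09):
Code 9097.90.34 is under a tariff-rate quota (threshold 2,282 units). Quantity 2,037 units is within the quota, so the in-quota rate 4.5% applies to the full value.
Duty = €60,234.09 × 4.5% = €2,710.53.
Total = €0.00 + €2,710.53 = €2,710.53.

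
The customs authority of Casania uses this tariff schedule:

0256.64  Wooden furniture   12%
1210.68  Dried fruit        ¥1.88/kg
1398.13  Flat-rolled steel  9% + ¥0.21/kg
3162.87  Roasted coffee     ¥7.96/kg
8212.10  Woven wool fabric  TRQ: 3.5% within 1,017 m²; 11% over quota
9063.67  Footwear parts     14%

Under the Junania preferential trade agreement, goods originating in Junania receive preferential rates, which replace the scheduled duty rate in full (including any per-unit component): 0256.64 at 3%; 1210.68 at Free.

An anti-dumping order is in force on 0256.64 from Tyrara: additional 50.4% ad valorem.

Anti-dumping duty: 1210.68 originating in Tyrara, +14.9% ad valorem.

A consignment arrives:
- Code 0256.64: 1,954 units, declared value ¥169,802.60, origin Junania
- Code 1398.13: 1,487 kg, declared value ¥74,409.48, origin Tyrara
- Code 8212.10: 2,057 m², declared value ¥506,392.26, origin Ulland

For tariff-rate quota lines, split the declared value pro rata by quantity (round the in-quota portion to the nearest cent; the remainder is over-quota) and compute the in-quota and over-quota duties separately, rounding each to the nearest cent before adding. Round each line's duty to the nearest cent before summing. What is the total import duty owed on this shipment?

¥49,028.97

Line 1 (0256.64, Junania, 1,954 units, ¥169,802.60):
Base rate for 0256.64 is 12%.
Origin Junania qualifies under the Casania–Junania agreement and 0256.64 is covered: preferential rate 3% applies instead.
The additional-duty order on 0256.64 targets Tyrara, not Junania; it does not apply.
Duty = ¥169,802.60 × 3% = ¥5,094.08.
Line 2 (1398.13, Tyrara, 1,487 kg, ¥74,409.48):
Base rate for 1398.13 is 9% + ¥0.21/kg.
Duty = ¥74,409.48 × 9% + 1,487 × ¥0.21 = ¥7,009.12.
Line 3 (8212.10, Ulland, 2,057 m², ¥506,392.26):
Code 8212.10 is under a tariff-rate quota (threshold 1,017 m²). In-quota: 1,017 m² at 3.5%; over-quota: 1,040 m² at 11%.
Pro-rata value split: in-quota = ¥506,392.26 × 1,017/2,057 = ¥250,365.06; over-quota = ¥506,392.26 − ¥250,365.06 = ¥256,027.20.
In-quota duty = ¥250,365.06 × 3.5% = ¥8,762.78. Over-quota duty = ¥256,027.20 × 11% = ¥28,162.99.
Line duty = ¥8,762.78 + ¥28,162.99 = ¥36,925.77.
Total = ¥5,094.08 + ¥7,009.12 + ¥36,925.77 = ¥49,028.97.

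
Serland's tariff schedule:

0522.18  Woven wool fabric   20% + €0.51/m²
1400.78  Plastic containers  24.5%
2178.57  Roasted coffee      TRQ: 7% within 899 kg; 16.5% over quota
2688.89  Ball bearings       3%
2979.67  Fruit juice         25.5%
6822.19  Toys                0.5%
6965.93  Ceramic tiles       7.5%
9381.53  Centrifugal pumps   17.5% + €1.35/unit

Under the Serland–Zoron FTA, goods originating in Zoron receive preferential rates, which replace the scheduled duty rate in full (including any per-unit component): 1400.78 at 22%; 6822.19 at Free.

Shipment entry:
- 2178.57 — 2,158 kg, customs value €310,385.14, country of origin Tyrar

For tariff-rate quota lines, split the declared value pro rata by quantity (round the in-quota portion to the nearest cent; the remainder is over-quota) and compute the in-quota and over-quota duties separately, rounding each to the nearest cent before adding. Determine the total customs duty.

€38,929.75

Line 1 (2178.57, Tyrar, 2,158 kg, €310,385.14):
Code 2178.57 is under a tariff-rate quota (threshold 899 kg). In-quota: 899 kg at 7%; over-quota: 1,259 kg at 16.5%.
Pro-rata value split: in-quota = €310,385.14 × 899/2,158 = €129,303.17; over-quota = €310,385.14 − €129,303.17 = €181,081.97.
In-quota duty = €129,303.17 × 7% = €9,051.22. Over-quota duty = €181,081.97 × 16.5% = €29,878.53.
Line duty = €9,051.22 + €29,878.53 = €38,929.75.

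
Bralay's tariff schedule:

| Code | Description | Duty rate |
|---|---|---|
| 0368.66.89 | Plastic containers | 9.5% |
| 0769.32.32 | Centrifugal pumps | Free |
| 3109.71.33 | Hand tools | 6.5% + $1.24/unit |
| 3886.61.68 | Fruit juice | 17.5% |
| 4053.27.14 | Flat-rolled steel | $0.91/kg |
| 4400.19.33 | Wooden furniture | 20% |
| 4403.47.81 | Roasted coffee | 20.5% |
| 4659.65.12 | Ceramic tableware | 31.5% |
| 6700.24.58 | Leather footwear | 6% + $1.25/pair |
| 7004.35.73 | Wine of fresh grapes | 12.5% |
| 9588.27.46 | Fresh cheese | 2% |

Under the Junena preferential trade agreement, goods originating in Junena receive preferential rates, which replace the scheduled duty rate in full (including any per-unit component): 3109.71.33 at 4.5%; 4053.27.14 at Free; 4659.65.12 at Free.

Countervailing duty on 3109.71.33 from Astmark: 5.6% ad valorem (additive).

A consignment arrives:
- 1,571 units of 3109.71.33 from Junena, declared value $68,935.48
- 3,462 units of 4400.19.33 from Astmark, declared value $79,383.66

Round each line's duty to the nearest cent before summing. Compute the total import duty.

$18,978.83

Line 1 (3109.71.33, Junena, 1,571 units, $68,935.48):
Base rate for 3109.71.33 is 6.5% + $1.24/unit.
Origin Junena qualifies under the Bralay–Junena agreement and 3109.71.33 is covered: preferential rate 4.5% applies instead.
The additional-duty order on 3109.71.33 targets Astmark, not Junena; it does not apply.
Duty = $68,935.48 × 4.5% = $3,102.10.
Line 2 (4400.19.33, Astmark, 3,462 units, $79,383.66):
Base rate for 4400.19.33 is 20%.
Duty = $79,383.66 × 20% = $15,876.73.
Total = $3,102.10 + $15,876.73 = $18,978.83.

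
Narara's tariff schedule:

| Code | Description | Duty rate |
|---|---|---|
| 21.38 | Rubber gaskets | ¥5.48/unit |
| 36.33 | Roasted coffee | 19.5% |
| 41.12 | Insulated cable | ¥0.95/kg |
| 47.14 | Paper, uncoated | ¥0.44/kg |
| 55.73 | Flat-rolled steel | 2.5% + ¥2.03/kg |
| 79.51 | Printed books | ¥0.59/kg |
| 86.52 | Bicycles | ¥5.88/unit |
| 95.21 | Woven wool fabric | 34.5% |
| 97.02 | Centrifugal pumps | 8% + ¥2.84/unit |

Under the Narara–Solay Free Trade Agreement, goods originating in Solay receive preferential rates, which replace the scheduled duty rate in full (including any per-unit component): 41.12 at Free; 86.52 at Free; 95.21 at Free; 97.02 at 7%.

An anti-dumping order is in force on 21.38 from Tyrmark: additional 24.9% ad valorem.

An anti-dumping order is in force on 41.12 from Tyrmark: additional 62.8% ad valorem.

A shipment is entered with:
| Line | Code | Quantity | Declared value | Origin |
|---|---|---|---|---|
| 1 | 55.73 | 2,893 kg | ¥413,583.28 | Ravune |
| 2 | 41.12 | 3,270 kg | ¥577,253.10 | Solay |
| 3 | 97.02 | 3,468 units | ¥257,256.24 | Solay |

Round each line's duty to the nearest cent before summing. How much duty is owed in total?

¥34,220.31

Line 1 (55.73, Ravune, 2,893 kg, ¥413,583.28):
Base rate for 55.73 is 2.5% + ¥2.03/kg.
Duty = ¥413,583.28 × 2.5% + 2,893 × ¥2.03 = ¥16,212.37.
Line 2 (41.12, Solay, 3,270 kg, ¥577,253.10):
Base rate for 41.12 is ¥0.95/kg.
Origin Solay qualifies under the Narara–Solay agreement and 41.12 is covered: preferential rate Free applies instead.
The additional-duty order on 41.12 targets Tyrmark, not Solay; it does not apply.
Duty = ¥577,253.10 × 0% = ¥0.00.
Line 3 (97.02, Solay, 3,468 units, ¥257,256.24):
Base rate for 97.02 is 8% + ¥2.84/unit.
Origin Solay qualifies under the Narara–Solay agreement and 97.02 is covered: preferential rate 7% applies instead.
Duty = ¥257,256.24 × 7% = ¥18,007.94.
Total = ¥16,212.37 + ¥0.00 + ¥18,007.94 = ¥34,220.31.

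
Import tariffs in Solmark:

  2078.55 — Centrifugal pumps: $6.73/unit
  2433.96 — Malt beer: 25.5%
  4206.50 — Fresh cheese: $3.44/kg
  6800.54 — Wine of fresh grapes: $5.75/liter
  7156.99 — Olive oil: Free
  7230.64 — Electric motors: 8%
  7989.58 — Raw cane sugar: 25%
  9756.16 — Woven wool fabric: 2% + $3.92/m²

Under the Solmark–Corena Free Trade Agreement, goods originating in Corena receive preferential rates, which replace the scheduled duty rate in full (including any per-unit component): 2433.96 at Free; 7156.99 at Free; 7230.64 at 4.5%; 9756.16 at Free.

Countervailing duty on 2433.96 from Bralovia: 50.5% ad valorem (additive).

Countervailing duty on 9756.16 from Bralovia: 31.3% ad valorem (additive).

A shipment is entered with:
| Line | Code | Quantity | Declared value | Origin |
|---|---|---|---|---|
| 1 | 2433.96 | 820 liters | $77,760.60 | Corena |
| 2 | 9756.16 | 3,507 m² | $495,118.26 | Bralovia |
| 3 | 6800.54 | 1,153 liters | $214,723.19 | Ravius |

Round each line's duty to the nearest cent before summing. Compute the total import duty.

$185,251.57

Line 1 (2433.96, Corena, 820 liters, $77,760.60):
Base rate for 2433.96 is 25.5%.
Origin Corena qualifies under the Solmark–Corena agreement and 2433.96 is covered: preferential rate Free applies instead.
The additional-duty order on 2433.96 targets Bralovia, not Corena; it does not apply.
Duty = $77,760.60 × 0% = $0.00.
Line 2 (9756.16, Bralovia, 3,507 m², $495,118.26):
Base rate for 9756.16 is 2% + $3.92/m².
9756.16 has an FTA preferential rate, but origin Bralovia is not Corena; base rate stands.
Additional duty on 9756.16 from Bralovia: +31.3%. Applied ad valorem rate: 2% + 31.3% = 33.3%.
Duty = $495,118.26 × 33.3% + 3,507 × $3.92 = $178,621.82.
Line 3 (6800.54, Ravius, 1,153 liters, $214,723.19):
Base rate for 6800.54 is $5.75/liter.
Duty = 1,153 × $5.75 = $6,629.75.
Total = $0.00 + $178,621.82 + $6,629.75 = $185,251.57.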